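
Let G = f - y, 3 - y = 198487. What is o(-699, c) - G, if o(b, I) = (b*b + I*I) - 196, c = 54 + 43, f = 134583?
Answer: 164747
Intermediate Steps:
y = -198484 (y = 3 - 1*198487 = 3 - 198487 = -198484)
c = 97
G = 333067 (G = 134583 - 1*(-198484) = 134583 + 198484 = 333067)
o(b, I) = -196 + I**2 + b**2 (o(b, I) = (b**2 + I**2) - 196 = (I**2 + b**2) - 196 = -196 + I**2 + b**2)
o(-699, c) - G = (-196 + 97**2 + (-699)**2) - 1*333067 = (-196 + 9409 + 488601) - 333067 = 497814 - 333067 = 164747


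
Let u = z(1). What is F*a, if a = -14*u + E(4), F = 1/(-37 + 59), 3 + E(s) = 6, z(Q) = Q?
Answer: -1/2 ≈ -0.50000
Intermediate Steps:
E(s) = 3 (E(s) = -3 + 6 = 3)
u = 1
F = 1/22 ≈ 0.045455
a = -11 (a = -14*1 + 3 = -14 + 3 = -11)
F*a = (1/22)*(-11) = -1/2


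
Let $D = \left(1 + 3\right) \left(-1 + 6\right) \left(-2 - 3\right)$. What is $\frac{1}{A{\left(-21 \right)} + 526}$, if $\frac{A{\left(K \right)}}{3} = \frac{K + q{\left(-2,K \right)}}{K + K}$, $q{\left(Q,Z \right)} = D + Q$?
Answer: $\frac{14}{7487} \approx 0.0018699$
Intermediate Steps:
$D = -100$ ($D = 4 \cdot 5 \left(-5\right) = 4 \left(-25\right) = -100$)
$q{\left(Q,Z \right)} = -100 + Q$
$A{\left(K \right)} = \frac{3 \left(-102 + K\right)}{2 K}$ ($A{\left(K \right)} = 3 \frac{K - 102}{K + K} = 3 \frac{K - 102}{2 K} = 3 \left(-102 + K\right) \frac{1}{2 K} = 3 \frac{-102 + K}{2 K} = \frac{3 \left(-102 + K\right)}{2 K}$)
$\frac{1}{A{\left(-21 \right)} + 526} = \frac{1}{\left(\frac{3}{2} - \frac{153}{-21}\right) + 526} = \frac{1}{\left(\frac{3}{2} - - \frac{51}{7}\right) + 526} = \frac{1}{\left(\frac{3}{2} + \frac{51}{7}\right) + 526} = \frac{1}{\frac{123}{14} + 526} = \frac{1}{\frac{7487}{14}} = \frac{14}{7487}$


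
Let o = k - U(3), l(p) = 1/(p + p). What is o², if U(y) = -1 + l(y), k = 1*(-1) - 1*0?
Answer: 1/36 ≈ 0.027778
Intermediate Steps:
l(p) = 1/(2*p)
k = -1 (k = -1 + 0 = -1)
U(y) = -1 + 1/(2*y)
o = -⅙ (o = -1 - (½ - 1*3)/3 = -1 - (½ - 3)/3 = -1 - (-5)/(3*2) = -1 - 1*(-⅚) = -1 + ⅚ = -⅙ ≈ -0.16667)
o² = (-⅙)² = 1/36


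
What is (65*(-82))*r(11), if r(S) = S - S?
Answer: 0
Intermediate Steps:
r(S) = 0
(65*(-82))*r(11) = (65*(-82))*0 = -5330*0 = 0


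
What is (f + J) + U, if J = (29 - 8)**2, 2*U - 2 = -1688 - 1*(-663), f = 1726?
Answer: 3311/2 ≈ 1655.5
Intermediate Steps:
U = -1023/2 (U = 1 + (-1688 - 1*(-663))/2 = 1 + (-1688 + 663)/2 = 1 + (1/2)*(-1025) = 1 - 1025/2 = -1023/2 ≈ -511.50)
J = 441 (J = 21**2 = 441)
(f + J) + U = (1726 + 441) - 1023/2 = 2167 - 1023/2 = 3311/2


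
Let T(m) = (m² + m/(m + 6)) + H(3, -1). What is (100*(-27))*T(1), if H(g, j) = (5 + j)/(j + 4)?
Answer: -46800/7 ≈ -6685.7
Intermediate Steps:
H(g, j) = (5 + j)/(4 + j)
T(m) = 4/3 + m² + m/(6 + m) (T(m) = (m² + m/(m + 6)) + (5 - 1)/(4 - 1) = (m² + m/(6 + m)) + 4/3 = 4/3 + m² + m/(6 + m))
(100*(-27))*T(1) = (100*(-27))*((8 + 1³ + 6*1² + (7/3)*1)/(6 + 1)) = -2700*(8 + 1 + 6*1 + 7/3)/7 = -2700*(8 + 1 + 6 + 7/3)/7 = -2700*52/(7*3) = -2700*52/21 = -46800/7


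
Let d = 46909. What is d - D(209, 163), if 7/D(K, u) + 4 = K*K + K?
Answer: 2058648367/43886 ≈ 46909.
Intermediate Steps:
D(K, u) = 7/(-4 + K + K²) (D(K, u) = 7/(-4 + (K*K + K)) = 7/(-4 + (K² + K)) = 7/(-4 + (K + K²)) = 7/(-4 + K + K²))
d - D(209, 163) = 46909 - 7/(-4 + 209 + 209²) = 46909 - 7/(-4 + 209 + 43681) = 46909 - 7/43886 = 2058648367/43886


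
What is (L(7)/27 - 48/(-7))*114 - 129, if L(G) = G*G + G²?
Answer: 67189/63 ≈ 1066.5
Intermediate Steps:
L(G) = 2*G² (L(G) = G² + G² = 2*G²)
(L(7)/27 - 48/(-7))*114 - 129 = ((2*7²)/27 - 48/(-7))*114 - 129 = ((2*49)*(1/27) - 48*(-⅐))*114 - 129 = (98*(1/27) + 48/7)*114 - 129 = (98/27 + 48/7)*114 - 129 = (1982/189)*114 - 129 = 75316/63 - 129 = 67189/63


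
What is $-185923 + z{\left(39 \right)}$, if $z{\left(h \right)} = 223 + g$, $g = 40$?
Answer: $-185660$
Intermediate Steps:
$z{\left(h \right)} = 263$ ($z{\left(h \right)} = 223 + 40 = 263$)
$-185923 + z{\left(39 \right)} = -185923 + 263 = -185660$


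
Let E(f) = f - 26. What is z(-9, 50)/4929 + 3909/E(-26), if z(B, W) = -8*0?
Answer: -3909/52 ≈ -75.173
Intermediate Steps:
E(f) = -26 + f
z(B, W) = 0
z(-9, 50)/4929 + 3909/E(-26) = 0/4929 + 3909/(-26 - 26) = 0*(1/4929) + 3909/(-52) = 0 + 3909*(-1/52) = 0 - 3909/52 = -3909/52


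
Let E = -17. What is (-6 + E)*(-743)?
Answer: 17089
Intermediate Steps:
(-6 + E)*(-743) = (-6 - 17)*(-743) = -23*(-743) = 17089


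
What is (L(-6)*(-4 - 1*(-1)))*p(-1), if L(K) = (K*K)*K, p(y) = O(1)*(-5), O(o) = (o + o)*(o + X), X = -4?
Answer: 19440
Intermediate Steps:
O(o) = 2*o*(-4 + o) (O(o) = (o + o)*(o - 4) = (2*o)*(-4 + o) = 2*o*(-4 + o))
p(y) = 30 (p(y) = (2*1*(-4 + 1))*(-5) = (2*1*(-3))*(-5) = -6*(-5) = 30)
L(K) = K**3 (L(K) = K**2*K = K**3)
(L(-6)*(-4 - 1*(-1)))*p(-1) = ((-6)**3*(-4 - 1*(-1)))*30 = -216*(-4 + 1)*30 = -216*(-3)*30 = 648*30 = 19440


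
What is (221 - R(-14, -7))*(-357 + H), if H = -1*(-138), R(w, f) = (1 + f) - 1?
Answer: -49932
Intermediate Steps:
R(w, f) = f
H = 138
(221 - R(-14, -7))*(-357 + H) = (221 - 1*(-7))*(-357 + 138) = (221 + 7)*(-219) = 228*(-219) = -49932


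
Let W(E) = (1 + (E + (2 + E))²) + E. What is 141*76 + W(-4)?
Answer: 10749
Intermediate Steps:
W(E) = 1 + E + (2 + 2*E)² (W(E) = (1 + (2 + 2*E)²) + E = 1 + E + (2 + 2*E)²)
141*76 + W(-4) = 141*76 + (1 - 4 + 4*(1 - 4)²) = 10716 + (1 - 4 + 4*(-3)²) = 10716 + (1 - 4 + 4*9) = 10716 + (1 - 4 + 36) = 10716 + 33 = 10749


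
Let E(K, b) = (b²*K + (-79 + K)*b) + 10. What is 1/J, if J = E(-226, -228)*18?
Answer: -1/210219012 ≈ -4.7569e-9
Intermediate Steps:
E(K, b) = 10 + K*b² + b*(-79 + K) (E(K, b) = (K*b² + b*(-79 + K)) + 10 = 10 + K*b² + b*(-79 + K))
J = -210219012 (J = (10 - 79*(-228) - 226*(-228) - 226*(-228)²)*18 = (10 + 18012 + 51528 - 226*51984)*18 = (10 + 18012 + 51528 - 11748384)*18 = -11678834*18 = -210219012)
1/J = 1/(-210219012) = -1/210219012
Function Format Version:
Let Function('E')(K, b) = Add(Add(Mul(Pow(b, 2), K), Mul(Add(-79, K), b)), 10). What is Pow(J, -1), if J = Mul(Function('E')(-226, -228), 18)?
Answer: Rational(-1, 210219012) ≈ -4.7569e-9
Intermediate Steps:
Function('E')(K, b) = Add(10, Mul(K, Pow(b, 2)), Mul(b, Add(-79, K))) (Function('E')(K, b) = Add(Add(Mul(K, Pow(b, 2)), Mul(b, Add(-79, K))), 10) = Add(10, Mul(K, Pow(b, 2)), Mul(b, Add(-79, K))))
J = -210219012 (J = Mul(Add(10, Mul(-79, -228), Mul(-226, -228), Mul(-226, Pow(-228, 2))), 18) = Mul(Add(10, 18012, 51528, Mul(-226, 51984)), 18) = Mul(Add(10, 18012, 51528, -11748384), 18) = Mul(-11678834, 18) = -210219012)
Pow(J, -1) = Pow(-210219012, -1) = Rational(-1, 210219012)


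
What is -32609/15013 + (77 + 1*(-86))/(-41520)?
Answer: -451263521/207779920 ≈ -2.1718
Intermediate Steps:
-32609/15013 + (77 + 1*(-86))/(-41520) = -32609*1/15013 + (77 - 86)*(-1/41520) = -32609/15013 - 9*(-1/41520) = -32609/15013 + 3/13840 = -451263521/207779920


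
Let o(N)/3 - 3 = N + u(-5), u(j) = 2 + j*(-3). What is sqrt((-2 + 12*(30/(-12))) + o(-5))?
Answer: sqrt(13) ≈ 3.6056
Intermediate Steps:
u(j) = 2 - 3*j
o(N) = 60 + 3*N (o(N) = 9 + 3*(N + (2 - 3*(-5))) = 9 + 3*(N + (2 + 15)) = 9 + 3*(N + 17) = 9 + 3*(17 + N) = 9 + (51 + 3*N) = 60 + 3*N)
sqrt((-2 + 12*(30/(-12))) + o(-5)) = sqrt((-2 + 12*(30/(-12))) + (60 + 3*(-5))) = sqrt((-2 + 12*(30*(-1/12))) + (60 - 15)) = sqrt((-2 + 12*(-5/2)) + 45) = sqrt((-2 - 30) + 45) = sqrt(-32 + 45) = sqrt(13)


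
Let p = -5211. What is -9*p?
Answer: 46899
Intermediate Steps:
-9*p = -9*(-5211) = 46899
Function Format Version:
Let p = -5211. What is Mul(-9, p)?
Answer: 46899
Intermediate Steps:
Mul(-9, p) = Mul(-9, -5211) = 46899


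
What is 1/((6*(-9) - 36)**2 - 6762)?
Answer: 1/1338 ≈ 0.00074738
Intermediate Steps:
1/((6*(-9) - 36)**2 - 6762) = 1/((-54 - 36)**2 - 6762) = 1/((-90)**2 - 6762) = 1/(8100 - 6762) = 1/1338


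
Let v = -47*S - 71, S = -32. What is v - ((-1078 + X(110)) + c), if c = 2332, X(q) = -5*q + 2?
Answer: 727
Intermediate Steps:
X(q) = 2 - 5*q
v = 1433 (v = -47*(-32) - 71 = 1504 - 71 = 1433)
v - ((-1078 + X(110)) + c) = 1433 - ((-1078 + (2 - 5*110)) + 2332) = 1433 - ((-1078 + (2 - 550)) + 2332) = 1433 - ((-1078 - 548) + 2332) = 1433 - (-1626 + 2332) = 1433 - 1*706 = 1433 - 706 = 727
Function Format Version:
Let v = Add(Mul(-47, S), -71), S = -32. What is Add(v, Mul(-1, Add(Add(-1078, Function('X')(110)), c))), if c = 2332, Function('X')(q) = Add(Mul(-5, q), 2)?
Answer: 727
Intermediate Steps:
Function('X')(q) = Add(2, Mul(-5, q))
v = 1433 (v = Add(Mul(-47, -32), -71) = Add(1504, -71) = 1433)
Add(v, Mul(-1, Add(Add(-1078, Function('X')(110)), c))) = Add(1433, Mul(-1, Add(Add(-1078, Add(2, Mul(-5, 110))), 2332))) = Add(1433, Mul(-1, Add(Add(-1078, Add(2, -550)), 2332))) = Add(1433, Mul(-1, Add(Add(-1078, -548), 2332))) = Add(1433, Mul(-1, Add(-1626, 2332))) = Add(1433, Mul(-1, 706)) = Add(1433, -706) = 727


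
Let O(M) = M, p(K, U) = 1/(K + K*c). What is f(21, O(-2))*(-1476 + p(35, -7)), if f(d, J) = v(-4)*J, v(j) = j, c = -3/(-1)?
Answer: -413278/35 ≈ -11808.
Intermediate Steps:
c = 3 (c = -3*(-1) = 3)
p(K, U) = 1/(4*K) (p(K, U) = 1/(K + K*3) = 1/(K + 3*K) = 1/(4*K))
f(d, J) = -4*J
f(21, O(-2))*(-1476 + p(35, -7)) = (-4*(-2))*(-1476 + (1/4)/35) = 8*(-1476 + (1/4)*(1/35)) = 8*(-1476 + 1/140) = 8*(-206639/140) = -413278/35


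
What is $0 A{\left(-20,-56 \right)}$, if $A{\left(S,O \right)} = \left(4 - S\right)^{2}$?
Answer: $0$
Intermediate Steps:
$0 A{\left(-20,-56 \right)} = 0 \left(-4 - 20\right)^{2} = 0 \left(-24\right)^{2} = 0 \cdot 576 = 0$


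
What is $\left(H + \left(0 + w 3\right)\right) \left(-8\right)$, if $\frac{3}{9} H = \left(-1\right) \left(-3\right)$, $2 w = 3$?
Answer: $-108$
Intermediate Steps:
$w = \frac{3}{2}$ ($w = \frac{1}{2} \cdot 3 = \frac{3}{2} \approx 1.5$)
$H = 9$ ($H = 3 \left(\left(-1\right) \left(-3\right)\right) = 3 \cdot 3 = 9$)
$\left(H + \left(0 + w 3\right)\right) \left(-8\right) = \left(9 + \left(0 + \frac{3}{2} \cdot 3\right)\right) \left(-8\right) = \left(9 + \left(0 + \frac{9}{2}\right)\right) \left(-8\right) = \left(9 + \frac{9}{2}\right) \left(-8\right) = \frac{27}{2} \left(-8\right) = -108$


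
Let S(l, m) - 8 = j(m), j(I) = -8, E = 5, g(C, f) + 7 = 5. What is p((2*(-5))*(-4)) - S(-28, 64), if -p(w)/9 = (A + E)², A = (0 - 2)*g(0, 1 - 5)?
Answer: -729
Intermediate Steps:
g(C, f) = -2 (g(C, f) = -7 + 5 = -2)
A = 4 (A = (0 - 2)*(-2) = -2*(-2) = 4)
S(l, m) = 0 (S(l, m) = 8 - 8 = 0)
p(w) = -729 (p(w) = -9*(4 + 5)² = -9*9² = -9*81 = -729)
p((2*(-5))*(-4)) - S(-28, 64) = -729 - 1*0 = -729 + 0 = -729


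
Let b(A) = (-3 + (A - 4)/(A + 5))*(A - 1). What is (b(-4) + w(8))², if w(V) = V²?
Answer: 14161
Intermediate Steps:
b(A) = (-1 + A)*(-3 + (-4 + A)/(5 + A)) (b(A) = (-3 + (-4 + A)/(5 + A))*(-1 + A) = (-1 + A)*(-3 + (-4 + A)/(5 + A)))
(b(-4) + w(8))² = ((19 - 17*(-4) - 2*(-4)²)/(5 - 4) + 8²)² = ((19 + 68 - 2*16)/1 + 64)² = (1*(19 + 68 - 32) + 64)² = (1*55 + 64)² = (55 + 64)² = 119² = 14161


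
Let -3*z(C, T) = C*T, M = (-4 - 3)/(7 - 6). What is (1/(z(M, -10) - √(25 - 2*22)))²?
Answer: 9/(70 + 3*I*√19)² ≈ 0.0016551 - 0.00064074*I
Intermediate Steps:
M = -7 (M = -7/1 = -7*1 = -7)
z(C, T) = -C*T/3
(1/(z(M, -10) - √(25 - 2*22)))² = (1/(-⅓*(-7)*(-10) - √(25 - 2*22)))² = (1/(-70/3 - √(25 - 44)))² = (1/(-70/3 - √(-19)))² = (1/(-70/3 - I*√19))² = (-70/3 - I*√19)⁻²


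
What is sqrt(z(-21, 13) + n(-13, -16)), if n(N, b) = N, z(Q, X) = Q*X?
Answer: I*sqrt(286) ≈ 16.912*I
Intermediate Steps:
sqrt(z(-21, 13) + n(-13, -16)) = sqrt(-21*13 - 13) = sqrt(-273 - 13) = sqrt(-286) = I*sqrt(286)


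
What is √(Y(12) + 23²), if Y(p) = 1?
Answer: √530 ≈ 23.022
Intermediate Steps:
√(Y(12) + 23²) = √(1 + 23²) = √(1 + 529) = √530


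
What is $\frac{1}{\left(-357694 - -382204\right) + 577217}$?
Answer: $\frac{1}{601727} \approx 1.6619 \cdot 10^{-6}$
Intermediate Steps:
$\frac{1}{\left(-357694 - -382204\right) + 577217} = \frac{1}{\left(-357694 + 382204\right) + 577217} = \frac{1}{24510 + 577217} = \frac{1}{601727}$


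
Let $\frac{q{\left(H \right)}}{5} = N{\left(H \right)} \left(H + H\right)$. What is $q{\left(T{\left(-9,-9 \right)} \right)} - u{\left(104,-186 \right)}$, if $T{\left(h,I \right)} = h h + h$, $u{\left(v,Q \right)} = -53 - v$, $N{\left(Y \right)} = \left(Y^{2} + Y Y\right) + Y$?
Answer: $7516957$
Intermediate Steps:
$N{\left(Y \right)} = Y + 2 Y^{2}$ ($N{\left(Y \right)} = \left(Y^{2} + Y^{2}\right) + Y = 2 Y^{2} + Y = Y + 2 Y^{2}$)
$T{\left(h,I \right)} = h + h^{2}$ ($T{\left(h,I \right)} = h^{2} + h = h + h^{2}$)
$q{\left(H \right)} = 10 H^{2} \left(1 + 2 H\right)$ ($q{\left(H \right)} = 5 H \left(1 + 2 H\right) \left(H + H\right) = 5 H \left(1 + 2 H\right) 2 H = 5 \cdot 2 H^{2} \left(1 + 2 H\right) = 10 H^{2} \left(1 + 2 H\right)$)
$q{\left(T{\left(-9,-9 \right)} \right)} - u{\left(104,-186 \right)} = \left(- 9 \left(1 - 9\right)\right)^{2} \left(10 + 20 \left(- 9 \left(1 - 9\right)\right)\right) - \left(-53 - 104\right) = \left(\left(-9\right) \left(-8\right)\right)^{2} \left(10 + 20 \left(\left(-9\right) \left(-8\right)\right)\right) - \left(-53 - 104\right) = 72^{2} \left(10 + 20 \cdot 72\right) - -157 = 5184 \left(10 + 1440\right) + 157 = 5184 \cdot 1450 + 157 = 7516800 + 157 = 7516957$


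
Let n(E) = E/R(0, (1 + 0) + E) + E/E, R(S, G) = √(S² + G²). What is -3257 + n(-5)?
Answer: -13029/4 ≈ -3257.3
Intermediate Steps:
R(S, G) = √(G² + S²)
n(E) = 1 + E/√((1 + E)²) (n(E) = E/(√(((1 + 0) + E)² + 0²)) + E/E = E/(√((1 + E)² + 0)) + 1 = E/(√((1 + E)²)) + 1 = E/√((1 + E)²) + 1 = 1 + E/√((1 + E)²))
-3257 + n(-5) = -3257 + (1 - 5/√((1 - 5)²)) = -3257 + (1 - 5/√((-4)²)) = -3257 + (1 - 5/√16) = -3257 + (1 - 5*¼) = -3257 + (1 - 5/4) = -3257 - ¼ = -13029/4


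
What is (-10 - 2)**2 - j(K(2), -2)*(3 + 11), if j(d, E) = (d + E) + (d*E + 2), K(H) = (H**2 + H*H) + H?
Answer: 284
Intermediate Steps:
K(H) = H + 2*H**2 (K(H) = (H**2 + H**2) + H = 2*H**2 + H = H + 2*H**2)
j(d, E) = 2 + E + d + E*d (j(d, E) = (E + d) + (E*d + 2) = (E + d) + (2 + E*d) = 2 + E + d + E*d)
(-10 - 2)**2 - j(K(2), -2)*(3 + 11) = (-10 - 2)**2 - (2 - 2 + 2*(1 + 2*2) - 4*(1 + 2*2))*(3 + 11) = (-12)**2 - (2 - 2 + 2*(1 + 4) - 4*(1 + 4))*14 = 144 - (2 - 2 + 2*5 - 4*5)*14 = 144 - (2 - 2 + 10 - 2*10)*14 = 144 - (2 - 2 + 10 - 20)*14 = 144 - (-10)*14 = 144 - 1*(-140) = 144 + 140 = 284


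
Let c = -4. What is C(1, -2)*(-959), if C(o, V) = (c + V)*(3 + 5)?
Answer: 46032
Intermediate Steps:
C(o, V) = -32 + 8*V (C(o, V) = (-4 + V)*(3 + 5) = (-4 + V)*8 = -32 + 8*V)
C(1, -2)*(-959) = (-32 + 8*(-2))*(-959) = (-32 - 16)*(-959) = -48*(-959) = 46032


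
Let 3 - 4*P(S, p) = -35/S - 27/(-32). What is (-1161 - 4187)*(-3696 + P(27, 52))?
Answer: 17074015441/864 ≈ 1.9762e+7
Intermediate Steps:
P(S, p) = 69/128 + 35/(4*S) (P(S, p) = 3/4 - (-35/S - 27/(-32))/4 = 3/4 - (-35/S - 27*(-1/32))/4 = 3/4 - (-35/S + 27/32)/4 = 3/4 - (27/32 - 35/S)/4 = 3/4 + (-27/128 + 35/(4*S)) = 69/128 + 35/(4*S))
(-1161 - 4187)*(-3696 + P(27, 52)) = (-1161 - 4187)*(-3696 + (1/128)*(1120 + 69*27)/27) = -5348*(-3696 + (1/128)*(1/27)*(1120 + 1863)) = -5348*(-3696 + (1/128)*(1/27)*2983) = -5348*(-3696 + 2983/3456) = -5348*(-12770393/3456) = 17074015441/864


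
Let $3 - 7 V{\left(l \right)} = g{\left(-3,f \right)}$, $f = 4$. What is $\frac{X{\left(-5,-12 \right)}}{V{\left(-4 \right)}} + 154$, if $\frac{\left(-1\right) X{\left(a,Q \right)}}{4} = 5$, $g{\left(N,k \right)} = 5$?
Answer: $224$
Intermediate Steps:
$V{\left(l \right)} = - \frac{2}{7}$ ($V{\left(l \right)} = \frac{3}{7} - \frac{5}{7} = - \frac{2}{7}$)
$X{\left(a,Q \right)} = -20$ ($X{\left(a,Q \right)} = \left(-4\right) 5 = -20$)
$\frac{X{\left(-5,-12 \right)}}{V{\left(-4 \right)}} + 154 = - \frac{20}{- \frac{2}{7}} + 154 = \left(-20\right) \left(- \frac{7}{2}\right) + 154 = 70 + 154 = 224$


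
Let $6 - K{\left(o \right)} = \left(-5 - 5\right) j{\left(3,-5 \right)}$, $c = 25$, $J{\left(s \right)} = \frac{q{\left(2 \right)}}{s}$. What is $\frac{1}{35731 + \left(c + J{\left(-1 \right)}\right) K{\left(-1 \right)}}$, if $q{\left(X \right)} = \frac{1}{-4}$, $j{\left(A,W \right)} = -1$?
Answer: $\frac{1}{35630} \approx 2.8066 \cdot 10^{-5}$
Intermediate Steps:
$q{\left(X \right)} = - \frac{1}{4}$
$J{\left(s \right)} = - \frac{1}{4 s}$
$K{\left(o \right)} = -4$ ($K{\left(o \right)} = 6 - \left(-5 - 5\right) \left(-1\right) = 6 - \left(-10\right) \left(-1\right) = 6 - 10 = -4$)
$\frac{1}{35731 + \left(c + J{\left(-1 \right)}\right) K{\left(-1 \right)}} = \frac{1}{35731 + \left(25 - \frac{1}{4 \left(-1\right)}\right) \left(-4\right)} = \frac{1}{35731 + \left(25 - - \frac{1}{4}\right) \left(-4\right)} = \frac{1}{35731 + \left(25 + \frac{1}{4}\right) \left(-4\right)} = \frac{1}{35731 + \frac{101}{4} \left(-4\right)} = \frac{1}{35731 - 101} = \frac{1}{35630}$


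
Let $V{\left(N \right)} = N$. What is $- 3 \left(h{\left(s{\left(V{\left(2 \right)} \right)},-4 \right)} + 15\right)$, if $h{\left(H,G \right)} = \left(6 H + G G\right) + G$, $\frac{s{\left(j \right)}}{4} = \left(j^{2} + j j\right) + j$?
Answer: $-801$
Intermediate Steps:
$s{\left(j \right)} = 4 j + 8 j^{2}$ ($s{\left(j \right)} = 4 \left(\left(j^{2} + j j\right) + j\right) = 4 \left(\left(j^{2} + j^{2}\right) + j\right) = 4 \left(2 j^{2} + j\right) = 4 \left(j + 2 j^{2}\right) = 4 j + 8 j^{2}$)
$h{\left(H,G \right)} = G + G^{2} + 6 H$ ($h{\left(H,G \right)} = \left(6 H + G^{2}\right) + G = \left(G^{2} + 6 H\right) + G = G + G^{2} + 6 H$)
$- 3 \left(h{\left(s{\left(V{\left(2 \right)} \right)},-4 \right)} + 15\right) = - 3 \left(\left(-4 + \left(-4\right)^{2} + 6 \cdot 4 \cdot 2 \left(1 + 2 \cdot 2\right)\right) + 15\right) = - 3 \left(\left(-4 + 16 + 6 \cdot 4 \cdot 2 \left(1 + 4\right)\right) + 15\right) = - 3 \left(\left(-4 + 16 + 6 \cdot 4 \cdot 2 \cdot 5\right) + 15\right) = - 3 \left(\left(-4 + 16 + 6 \cdot 40\right) + 15\right) = - 3 \left(\left(-4 + 16 + 240\right) + 15\right) = - 3 \left(252 + 15\right) = \left(-3\right) 267 = -801$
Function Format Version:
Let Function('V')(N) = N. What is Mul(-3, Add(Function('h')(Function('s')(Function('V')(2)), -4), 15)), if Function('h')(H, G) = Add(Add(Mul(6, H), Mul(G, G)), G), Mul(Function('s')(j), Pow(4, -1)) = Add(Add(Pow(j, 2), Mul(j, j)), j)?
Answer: -801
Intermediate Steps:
Function('s')(j) = Add(Mul(4, j), Mul(8, Pow(j, 2))) (Function('s')(j) = Mul(4, Add(Add(Pow(j, 2), Mul(j, j)), j)) = Mul(4, Add(Add(Pow(j, 2), Pow(j, 2)), j)) = Mul(4, Add(Mul(2, Pow(j, 2)), j)) = Mul(4, Add(j, Mul(2, Pow(j, 2)))) = Add(Mul(4, j), Mul(8, Pow(j, 2))))
Function('h')(H, G) = Add(G, Pow(G, 2), Mul(6, H)) (Function('h')(H, G) = Add(Add(Mul(6, H), Pow(G, 2)), G) = Add(Add(Pow(G, 2), Mul(6, H)), G) = Add(G, Pow(G, 2), Mul(6, H)))
Mul(-3, Add(Function('h')(Function('s')(Function('V')(2)), -4), 15)) = Mul(-3, Add(Add(-4, Pow(-4, 2), Mul(6, Mul(4, 2, Add(1, Mul(2, 2))))), 15)) = Mul(-3, Add(Add(-4, 16, Mul(6, Mul(4, 2, Add(1, 4)))), 15)) = Mul(-3, Add(Add(-4, 16, Mul(6, Mul(4, 2, 5))), 15)) = Mul(-3, Add(Add(-4, 16, Mul(6, 40)), 15)) = Mul(-3, Add(Add(-4, 16, 240), 15)) = Mul(-3, Add(252, 15)) = Mul(-3, 267) = -801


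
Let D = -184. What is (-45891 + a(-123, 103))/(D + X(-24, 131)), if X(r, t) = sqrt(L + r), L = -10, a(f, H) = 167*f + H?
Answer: 6102268/16945 + 66329*I*sqrt(34)/33890 ≈ 360.12 + 11.412*I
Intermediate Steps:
a(f, H) = H + 167*f
X(r, t) = sqrt(-10 + r)
(-45891 + a(-123, 103))/(D + X(-24, 131)) = (-45891 + (103 + 167*(-123)))/(-184 + sqrt(-10 - 24)) = (-45891 + (103 - 20541))/(-184 + sqrt(-34)) = (-45891 - 20438)/(-184 + I*sqrt(34)) = -66329/(-184 + I*sqrt(34))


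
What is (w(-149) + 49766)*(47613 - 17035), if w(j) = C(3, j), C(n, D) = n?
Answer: 1521836482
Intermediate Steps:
w(j) = 3
(w(-149) + 49766)*(47613 - 17035) = (3 + 49766)*(47613 - 17035) = 49769*30578 = 1521836482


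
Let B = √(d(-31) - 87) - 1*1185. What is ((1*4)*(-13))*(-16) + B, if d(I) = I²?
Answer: -353 + √874 ≈ -323.44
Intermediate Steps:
B = -1185 + √874 (B = √((-31)² - 87) - 1*1185 = √(961 - 87) - 1185 = √874 - 1185 = -1185 + √874 ≈ -1155.4)
((1*4)*(-13))*(-16) + B = ((1*4)*(-13))*(-16) + (-1185 + √874) = (4*(-13))*(-16) + (-1185 + √874) = -52*(-16) + (-1185 + √874) = 832 + (-1185 + √874) = -353 + √874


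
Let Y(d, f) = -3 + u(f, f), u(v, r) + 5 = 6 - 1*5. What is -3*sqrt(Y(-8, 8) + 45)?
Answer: -3*sqrt(38) ≈ -18.493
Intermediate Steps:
u(v, r) = -4 (u(v, r) = -5 + (6 - 1*5) = -5 + (6 - 5) = -5 + 1 = -4)
Y(d, f) = -7 (Y(d, f) = -3 - 4 = -7)
-3*sqrt(Y(-8, 8) + 45) = -3*sqrt(-7 + 45) = -3*sqrt(38)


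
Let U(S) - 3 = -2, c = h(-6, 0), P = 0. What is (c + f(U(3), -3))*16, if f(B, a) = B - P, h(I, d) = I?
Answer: -80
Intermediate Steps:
c = -6
U(S) = 1 (U(S) = 3 - 2 = 1)
f(B, a) = B (f(B, a) = B - 1*0 = B + 0 = B)
(c + f(U(3), -3))*16 = (-6 + 1)*16 = -5*16 = -80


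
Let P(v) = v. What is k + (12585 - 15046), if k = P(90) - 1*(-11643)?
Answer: 9272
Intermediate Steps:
k = 11733 (k = 90 - 1*(-11643) = 90 + 11643 = 11733)
k + (12585 - 15046) = 11733 + (12585 - 15046) = 11733 - 2461 = 9272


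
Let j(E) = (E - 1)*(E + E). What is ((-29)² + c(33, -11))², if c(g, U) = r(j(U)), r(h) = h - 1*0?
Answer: 1221025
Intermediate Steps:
j(E) = 2*E*(-1 + E) (j(E) = (-1 + E)*(2*E) = 2*E*(-1 + E))
r(h) = h (r(h) = h + 0 = h)
c(g, U) = 2*U*(-1 + U)
((-29)² + c(33, -11))² = ((-29)² + 2*(-11)*(-1 - 11))² = (841 + 2*(-11)*(-12))² = (841 + 264)² = 1105² = 1221025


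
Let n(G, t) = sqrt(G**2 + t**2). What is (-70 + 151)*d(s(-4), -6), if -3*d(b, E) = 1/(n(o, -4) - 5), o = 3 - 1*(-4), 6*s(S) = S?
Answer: -27/8 - 27*sqrt(65)/40 ≈ -8.8170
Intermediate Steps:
s(S) = S/6
o = 7 (o = 3 + 4 = 7)
d(b, E) = -1/(3*(-5 + sqrt(65))) (d(b, E) = -1/(3*(sqrt(7**2 + (-4)**2) - 5)) = -1/(3*(sqrt(49 + 16) - 5)) = -1/(3*(sqrt(65) - 5)) = -1/(3*(-5 + sqrt(65))))
(-70 + 151)*d(s(-4), -6) = (-70 + 151)*(-1/24 - sqrt(65)/120) = 81*(-1/24 - sqrt(65)/120) = -27/8 - 27*sqrt(65)/40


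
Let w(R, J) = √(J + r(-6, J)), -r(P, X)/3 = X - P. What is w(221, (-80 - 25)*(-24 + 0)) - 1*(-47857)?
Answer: 47857 + 3*I*√562 ≈ 47857.0 + 71.12*I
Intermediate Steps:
r(P, X) = -3*X + 3*P (r(P, X) = -3*(X - P) = -3*X + 3*P)
w(R, J) = √(-18 - 2*J) (w(R, J) = √(J + (-3*J + 3*(-6))) = √(J + (-3*J - 18)) = √(J + (-18 - 3*J)) = √(-18 - 2*J))
w(221, (-80 - 25)*(-24 + 0)) - 1*(-47857) = √(-18 - 2*(-80 - 25)*(-24 + 0)) - 1*(-47857) = √(-18 - (-210)*(-24)) + 47857 = √(-18 - 2*2520) + 47857 = √(-18 - 5040) + 47857 = √(-5058) + 47857 = 3*I*√562 + 47857 = 47857 + 3*I*√562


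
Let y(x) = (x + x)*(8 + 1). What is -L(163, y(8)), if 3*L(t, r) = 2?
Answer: -⅔ ≈ -0.66667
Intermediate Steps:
y(x) = 18*x (y(x) = (2*x)*9 = 18*x)
L(t, r) = ⅔ (L(t, r) = (⅓)*2 = ⅔)
-L(163, y(8)) = -1*⅔ = -⅔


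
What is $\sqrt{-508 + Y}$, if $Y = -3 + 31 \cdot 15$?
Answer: $i \sqrt{46} \approx 6.7823 i$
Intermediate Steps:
$Y = 462$ ($Y = -3 + 465 = 462$)
$\sqrt{-508 + Y} = \sqrt{-508 + 462} = \sqrt{-46} = i \sqrt{46}$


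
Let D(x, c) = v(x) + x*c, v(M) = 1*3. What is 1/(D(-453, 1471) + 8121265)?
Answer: 1/7454905 ≈ 1.3414e-7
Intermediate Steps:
v(M) = 3
D(x, c) = 3 + c*x (D(x, c) = 3 + x*c = 3 + c*x)
1/(D(-453, 1471) + 8121265) = 1/((3 + 1471*(-453)) + 8121265) = 1/((3 - 666363) + 8121265) = 1/(-666360 + 8121265) = 1/7454905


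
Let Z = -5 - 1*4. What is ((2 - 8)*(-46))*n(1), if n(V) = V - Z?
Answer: 2760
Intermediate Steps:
Z = -9 (Z = -5 - 4 = -9)
n(V) = 9 + V (n(V) = V - 1*(-9) = V + 9 = 9 + V)
((2 - 8)*(-46))*n(1) = ((2 - 8)*(-46))*(9 + 1) = -6*(-46)*10 = 276*10 = 2760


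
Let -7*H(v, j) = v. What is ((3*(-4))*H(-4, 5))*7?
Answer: -48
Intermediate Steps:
H(v, j) = -v/7
((3*(-4))*H(-4, 5))*7 = ((3*(-4))*(-⅐*(-4)))*7 = -12*4/7*7 = -48/7*7 = -48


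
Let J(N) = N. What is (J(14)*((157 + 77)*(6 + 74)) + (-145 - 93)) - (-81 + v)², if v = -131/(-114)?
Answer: 3320034023/12996 ≈ 2.5547e+5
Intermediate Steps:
v = 131/114 (v = -131*(-1/114) = 131/114 ≈ 1.1491)
(J(14)*((157 + 77)*(6 + 74)) + (-145 - 93)) - (-81 + v)² = (14*((157 + 77)*(6 + 74)) + (-145 - 93)) - (-81 + 131/114)² = (14*(234*80) - 238) - (-9103/114)² = (14*18720 - 238) - 1*82864609/12996 = (262080 - 238) - 82864609/12996 = 261842 - 82864609/12996 = 3320034023/12996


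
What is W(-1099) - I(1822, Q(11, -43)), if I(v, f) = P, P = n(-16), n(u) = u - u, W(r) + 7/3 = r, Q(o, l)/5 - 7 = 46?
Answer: -3304/3 ≈ -1101.3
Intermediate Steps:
Q(o, l) = 265 (Q(o, l) = 35 + 5*46 = 35 + 230 = 265)
W(r) = -7/3 + r
n(u) = 0
P = 0
I(v, f) = 0
W(-1099) - I(1822, Q(11, -43)) = (-7/3 - 1099) - 1*0 = -3304/3 + 0 = -3304/3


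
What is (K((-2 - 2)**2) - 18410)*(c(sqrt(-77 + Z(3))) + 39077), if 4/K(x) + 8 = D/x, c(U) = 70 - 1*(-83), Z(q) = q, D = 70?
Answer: -20945760060/29 ≈ -7.2227e+8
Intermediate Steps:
c(U) = 153 (c(U) = 70 + 83 = 153)
K(x) = 4/(-8 + 70/x)
(K((-2 - 2)**2) - 18410)*(c(sqrt(-77 + Z(3))) + 39077) = (-2*(-2 - 2)**2/(-35 + 4*(-2 - 2)**2) - 18410)*(153 + 39077) = (-2*(-4)**2/(-35 + 4*(-4)**2) - 18410)*39230 = (-2*16/(-35 + 4*16) - 18410)*39230 = (-2*16/(-35 + 64) - 18410)*39230 = (-2*16/29 - 18410)*39230 = (-2*16*1/29 - 18410)*39230 = (-32/29 - 18410)*39230 = -533922/29*39230 = -20945760060/29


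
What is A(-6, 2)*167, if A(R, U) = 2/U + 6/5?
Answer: 1837/5 ≈ 367.40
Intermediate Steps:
A(R, U) = 6/5 + 2/U (A(R, U) = 2/U + 6*(⅕) = 2/U + 6/5 = 6/5 + 2/U)
A(-6, 2)*167 = (6/5 + 2/2)*167 = (6/5 + 2*(½))*167 = (6/5 + 1)*167 = (11/5)*167 = 1837/5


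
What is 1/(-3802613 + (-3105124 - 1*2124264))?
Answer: -1/9032001 ≈ -1.1072e-7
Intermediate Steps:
1/(-3802613 + (-3105124 - 1*2124264)) = 1/(-3802613 + (-3105124 - 2124264)) = 1/(-3802613 - 5229388) = 1/(-9032001) = -1/9032001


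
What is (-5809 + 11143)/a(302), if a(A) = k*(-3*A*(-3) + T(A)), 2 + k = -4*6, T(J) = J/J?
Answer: -2667/35347 ≈ -0.075452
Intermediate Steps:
T(J) = 1
k = -26 (k = -2 - 4*6 = -2 - 24 = -26)
a(A) = -26 - 234*A (a(A) = -26*(-3*A*(-3) + 1) = -26*(9*A + 1) = -26*(1 + 9*A) = -26 - 234*A)
(-5809 + 11143)/a(302) = (-5809 + 11143)/(-26 - 234*302) = 5334/(-26 - 70668) = 5334/(-70694) = 5334*(-1/70694) = -2667/35347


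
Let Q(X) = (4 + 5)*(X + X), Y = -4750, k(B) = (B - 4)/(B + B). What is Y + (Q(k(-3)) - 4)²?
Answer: -4461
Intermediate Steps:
k(B) = (-4 + B)/(2*B) (k(B) = (-4 + B)/((2*B)) = (-4 + B)*(1/(2*B)) = (-4 + B)/(2*B))
Q(X) = 18*X (Q(X) = 9*(2*X) = 18*X)
Y + (Q(k(-3)) - 4)² = -4750 + (18*((½)*(-4 - 3)/(-3)) - 4)² = -4750 + (18*((½)*(-⅓)*(-7)) - 4)² = -4750 + (18*(7/6) - 4)² = -4750 + (21 - 4)² = -4750 + 17² = -4750 + 289 = -4461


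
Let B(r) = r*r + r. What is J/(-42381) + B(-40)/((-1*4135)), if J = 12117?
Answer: -7747877/11683029 ≈ -0.66317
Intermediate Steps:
B(r) = r + r² (B(r) = r² + r = r + r²)
J/(-42381) + B(-40)/((-1*4135)) = 12117/(-42381) + (-40*(1 - 40))/((-1*4135)) = 12117*(-1/42381) - 40*(-39)/(-4135) = -4039/14127 + 1560*(-1/4135) = -4039/14127 - 312/827 = -7747877/11683029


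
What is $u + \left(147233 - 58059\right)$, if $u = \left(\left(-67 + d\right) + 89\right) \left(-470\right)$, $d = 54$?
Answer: $53454$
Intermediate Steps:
$u = -35720$ ($u = \left(\left(-67 + 54\right) + 89\right) \left(-470\right) = \left(-13 + 89\right) \left(-470\right) = 76 \left(-470\right) = -35720$)
$u + \left(147233 - 58059\right) = -35720 + \left(147233 - 58059\right) = -35720 + 89174 = 53454$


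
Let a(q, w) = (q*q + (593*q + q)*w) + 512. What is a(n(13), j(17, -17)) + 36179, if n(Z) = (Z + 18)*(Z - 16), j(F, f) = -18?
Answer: 1039696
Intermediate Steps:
n(Z) = (-16 + Z)*(18 + Z) (n(Z) = (18 + Z)*(-16 + Z) = (-16 + Z)*(18 + Z))
a(q, w) = 512 + q**2 + 594*q*w (a(q, w) = (q**2 + (594*q)*w) + 512 = (q**2 + 594*q*w) + 512 = 512 + q**2 + 594*q*w)
a(n(13), j(17, -17)) + 36179 = (512 + (-288 + 13**2 + 2*13)**2 + 594*(-288 + 13**2 + 2*13)*(-18)) + 36179 = (512 + (-288 + 169 + 26)**2 + 594*(-288 + 169 + 26)*(-18)) + 36179 = (512 + (-93)**2 + 594*(-93)*(-18)) + 36179 = (512 + 8649 + 994356) + 36179 = 1003517 + 36179 = 1039696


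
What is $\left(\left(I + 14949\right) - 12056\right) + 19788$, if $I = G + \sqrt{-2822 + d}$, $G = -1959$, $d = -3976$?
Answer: $20722 + i \sqrt{6798} \approx 20722.0 + 82.45 i$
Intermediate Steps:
$I = -1959 + i \sqrt{6798}$ ($I = -1959 + \sqrt{-2822 - 3976} = -1959 + \sqrt{-6798} = -1959 + i \sqrt{6798} \approx -1959.0 + 82.45 i$)
$\left(\left(I + 14949\right) - 12056\right) + 19788 = \left(\left(\left(-1959 + i \sqrt{6798}\right) + 14949\right) - 12056\right) + 19788 = \left(\left(12990 + i \sqrt{6798}\right) - 12056\right) + 19788 = \left(934 + i \sqrt{6798}\right) + 19788 = 20722 + i \sqrt{6798}$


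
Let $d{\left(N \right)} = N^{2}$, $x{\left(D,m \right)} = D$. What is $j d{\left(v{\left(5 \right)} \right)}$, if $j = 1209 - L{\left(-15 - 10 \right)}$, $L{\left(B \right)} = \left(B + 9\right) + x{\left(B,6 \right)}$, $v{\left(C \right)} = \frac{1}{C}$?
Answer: $50$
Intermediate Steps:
$L{\left(B \right)} = 9 + 2 B$ ($L{\left(B \right)} = \left(B + 9\right) + B = \left(9 + B\right) + B = 9 + 2 B$)
$j = 1250$ ($j = 1209 - \left(9 + 2 \left(-15 - 10\right)\right) = 1209 - \left(9 + 2 \left(-25\right)\right) = 1209 - \left(9 - 50\right) = 1209 - -41 = 1209 + 41 = 1250$)
$j d{\left(v{\left(5 \right)} \right)} = 1250 \left(\frac{1}{5}\right)^{2} = \frac{1250}{25} = 1250 \cdot \frac{1}{25} = 50$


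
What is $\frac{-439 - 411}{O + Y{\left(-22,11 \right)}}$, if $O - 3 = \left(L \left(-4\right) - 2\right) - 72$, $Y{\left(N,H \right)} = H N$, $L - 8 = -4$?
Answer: $\frac{850}{329} \approx 2.5836$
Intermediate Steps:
$L = 4$ ($L = 8 - 4 = 4$)
$O = -87$ ($O = 3 + \left(\left(4 \left(-4\right) - 2\right) - 72\right) = 3 - 90 = -87$)
$\frac{-439 - 411}{O + Y{\left(-22,11 \right)}} = \frac{-439 - 411}{-87 + 11 \left(-22\right)} = - \frac{850}{-87 - 242} = - \frac{850}{-329} = \left(-850\right) \left(- \frac{1}{329}\right) = \frac{850}{329}$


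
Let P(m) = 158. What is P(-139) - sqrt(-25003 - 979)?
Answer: 158 - I*sqrt(25982) ≈ 158.0 - 161.19*I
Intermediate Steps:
P(-139) - sqrt(-25003 - 979) = 158 - sqrt(-25003 - 979) = 158 - sqrt(-25982) = 158 - I*sqrt(25982)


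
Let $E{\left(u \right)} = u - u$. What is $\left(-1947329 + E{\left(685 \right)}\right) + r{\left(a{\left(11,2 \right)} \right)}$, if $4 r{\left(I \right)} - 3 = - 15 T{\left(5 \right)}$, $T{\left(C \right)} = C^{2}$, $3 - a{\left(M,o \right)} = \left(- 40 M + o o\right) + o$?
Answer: $-1947422$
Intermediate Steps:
$a{\left(M,o \right)} = 3 - o - o^{2} + 40 M$ ($a{\left(M,o \right)} = 3 - \left(\left(- 40 M + o o\right) + o\right) = 3 - \left(\left(- 40 M + o^{2}\right) + o\right) = 3 - \left(\left(o^{2} - 40 M\right) + o\right) = 3 - \left(o + o^{2} - 40 M\right) = 3 - o - o^{2} + 40 M$)
$r{\left(I \right)} = -93$ ($r{\left(I \right)} = \frac{3}{4} + \frac{\left(-15\right) 5^{2}}{4} = \frac{3}{4} + \frac{\left(-15\right) 25}{4} = \frac{3}{4} + \frac{1}{4} \left(-375\right) = \frac{3}{4} - \frac{375}{4} = -93$)
$E{\left(u \right)} = 0$
$\left(-1947329 + E{\left(685 \right)}\right) + r{\left(a{\left(11,2 \right)} \right)} = \left(-1947329 + 0\right) - 93 = -1947329 - 93 = -1947422$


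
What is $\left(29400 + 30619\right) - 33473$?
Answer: $26546$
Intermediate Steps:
$\left(29400 + 30619\right) - 33473 = 60019 - 33473 = 26546$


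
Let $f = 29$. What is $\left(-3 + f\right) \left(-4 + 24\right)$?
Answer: $520$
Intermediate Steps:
$\left(-3 + f\right) \left(-4 + 24\right) = \left(-3 + 29\right) \left(-4 + 24\right) = 26 \cdot 20 = 520$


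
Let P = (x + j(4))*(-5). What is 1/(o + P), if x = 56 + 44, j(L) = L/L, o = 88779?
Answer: 1/88274 ≈ 1.1328e-5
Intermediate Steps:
j(L) = 1
x = 100
P = -505 (P = (100 + 1)*(-5) = 101*(-5) = -505)
1/(o + P) = 1/(88779 - 505) = 1/88274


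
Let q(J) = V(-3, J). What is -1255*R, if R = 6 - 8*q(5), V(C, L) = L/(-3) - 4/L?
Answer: -96886/3 ≈ -32295.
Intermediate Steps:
V(C, L) = -4/L - L/3 (V(C, L) = L*(-⅓) - 4/L = -L/3 - 4/L = -4/L - L/3)
q(J) = -4/J - J/3
R = 386/15 (R = 6 - 8*(-4/5 - ⅓*5) = 6 - 8*(-4*⅕ - 5/3) = 6 - 8*(-⅘ - 5/3) = 6 - 8*(-37/15) = 6 + 296/15 = 386/15 ≈ 25.733)
-1255*R = -1255*386/15 = -96886/3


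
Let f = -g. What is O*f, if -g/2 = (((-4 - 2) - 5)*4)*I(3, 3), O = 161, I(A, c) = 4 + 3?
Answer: -99176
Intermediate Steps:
I(A, c) = 7
g = 616 (g = -2*((-4 - 2) - 5)*4*7 = -2*(-6 - 5)*4*7 = -2*(-11*4)*7 = -(-88)*7 = -2*(-308) = 616)
f = -616 (f = -1*616 = -616)
O*f = 161*(-616) = -99176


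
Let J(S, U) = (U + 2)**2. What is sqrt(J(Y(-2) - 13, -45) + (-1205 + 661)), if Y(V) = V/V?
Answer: 3*sqrt(145) ≈ 36.125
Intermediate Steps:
Y(V) = 1
J(S, U) = (2 + U)**2
sqrt(J(Y(-2) - 13, -45) + (-1205 + 661)) = sqrt((2 - 45)**2 + (-1205 + 661)) = sqrt((-43)**2 - 544) = sqrt(1849 - 544) = sqrt(1305) = 3*sqrt(145)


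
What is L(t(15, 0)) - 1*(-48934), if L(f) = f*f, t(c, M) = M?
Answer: 48934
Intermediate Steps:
L(f) = f²
L(t(15, 0)) - 1*(-48934) = 0² - 1*(-48934) = 0 + 48934 = 48934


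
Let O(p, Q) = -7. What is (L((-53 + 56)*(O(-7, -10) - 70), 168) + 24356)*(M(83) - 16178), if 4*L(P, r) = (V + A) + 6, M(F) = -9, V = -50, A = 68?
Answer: -394347694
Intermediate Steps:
L(P, r) = 6 (L(P, r) = ((-50 + 68) + 6)/4 = (18 + 6)/4 = (¼)*24 = 6)
(L((-53 + 56)*(O(-7, -10) - 70), 168) + 24356)*(M(83) - 16178) = (6 + 24356)*(-9 - 16178) = 24362*(-16187) = -394347694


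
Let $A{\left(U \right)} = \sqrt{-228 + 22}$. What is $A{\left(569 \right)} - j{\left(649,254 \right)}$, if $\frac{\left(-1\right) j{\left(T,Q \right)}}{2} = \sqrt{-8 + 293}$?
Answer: $2 \sqrt{285} + i \sqrt{206} \approx 33.764 + 14.353 i$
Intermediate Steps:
$A{\left(U \right)} = i \sqrt{206}$ ($A{\left(U \right)} = \sqrt{-206} = i \sqrt{206}$)
$j{\left(T,Q \right)} = - 2 \sqrt{285}$ ($j{\left(T,Q \right)} = - 2 \sqrt{-8 + 293} = - 2 \sqrt{285}$)
$A{\left(569 \right)} - j{\left(649,254 \right)} = i \sqrt{206} - - 2 \sqrt{285} = i \sqrt{206} + 2 \sqrt{285} = 2 \sqrt{285} + i \sqrt{206}$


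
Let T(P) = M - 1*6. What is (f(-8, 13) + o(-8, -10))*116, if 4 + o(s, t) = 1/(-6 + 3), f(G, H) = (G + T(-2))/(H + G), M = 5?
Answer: -10672/15 ≈ -711.47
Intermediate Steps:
T(P) = -1 (T(P) = 5 - 1*6 = 5 - 6 = -1)
f(G, H) = (-1 + G)/(G + H) (f(G, H) = (G - 1)/(H + G) = (-1 + G)/(G + H))
o(s, t) = -13/3 (o(s, t) = -4 + 1/(-6 + 3) = -4 + 1/(-3) = -4 - ⅓ = -13/3)
(f(-8, 13) + o(-8, -10))*116 = ((-1 - 8)/(-8 + 13) - 13/3)*116 = (-9/5 - 13/3)*116 = -92/15*116 = -10672/15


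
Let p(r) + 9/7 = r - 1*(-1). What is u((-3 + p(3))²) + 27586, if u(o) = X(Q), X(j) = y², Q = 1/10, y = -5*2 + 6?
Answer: 27602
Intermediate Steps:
p(r) = -2/7 + r (p(r) = -9/7 + (r - 1*(-1)) = -9/7 + (r + 1) = -9/7 + (1 + r) = -2/7 + r)
y = -4 (y = -10 + 6 = -4)
Q = ⅒ ≈ 0.10000
X(j) = 16 (X(j) = (-4)² = 16)
u(o) = 16
u((-3 + p(3))²) + 27586 = 16 + 27586 = 27602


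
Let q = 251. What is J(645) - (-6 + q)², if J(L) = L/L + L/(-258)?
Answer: -120053/2 ≈ -60027.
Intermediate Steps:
J(L) = 1 - L/258 (J(L) = 1 + L*(-1/258) = 1 - L/258)
J(645) - (-6 + q)² = (1 - 1/258*645) - (-6 + 251)² = (1 - 5/2) - 1*245² = -3/2 - 1*60025 = -3/2 - 60025 = -120053/2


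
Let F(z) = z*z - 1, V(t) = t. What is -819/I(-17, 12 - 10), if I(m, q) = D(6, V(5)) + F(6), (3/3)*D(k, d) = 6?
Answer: -819/41 ≈ -19.976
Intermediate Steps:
D(k, d) = 6
F(z) = -1 + z**2 (F(z) = z**2 - 1 = -1 + z**2)
I(m, q) = 41 (I(m, q) = 6 + (-1 + 6**2) = 6 + (-1 + 36) = 6 + 35 = 41)
-819/I(-17, 12 - 10) = -819/41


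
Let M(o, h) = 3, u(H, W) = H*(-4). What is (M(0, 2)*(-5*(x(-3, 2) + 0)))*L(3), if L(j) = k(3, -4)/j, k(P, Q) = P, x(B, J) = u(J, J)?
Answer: 120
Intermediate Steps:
u(H, W) = -4*H
x(B, J) = -4*J
L(j) = 3/j
(M(0, 2)*(-5*(x(-3, 2) + 0)))*L(3) = (3*(-5*(-4*2 + 0)))*(3/3) = (3*(-5*(-8 + 0)))*(3*(⅓)) = (3*(-5*(-8)))*1 = (3*40)*1 = 120*1 = 120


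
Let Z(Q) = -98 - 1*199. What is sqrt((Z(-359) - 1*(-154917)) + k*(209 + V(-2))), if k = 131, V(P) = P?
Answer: 3*sqrt(20193) ≈ 426.31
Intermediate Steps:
Z(Q) = -297 (Z(Q) = -98 - 199 = -297)
sqrt((Z(-359) - 1*(-154917)) + k*(209 + V(-2))) = sqrt((-297 - 1*(-154917)) + 131*(209 - 2)) = sqrt((-297 + 154917) + 131*207) = sqrt(154620 + 27117) = sqrt(181737) = 3*sqrt(20193)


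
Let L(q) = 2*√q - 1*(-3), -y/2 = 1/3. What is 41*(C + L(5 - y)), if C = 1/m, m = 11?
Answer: 1394/11 + 82*√51/3 ≈ 321.93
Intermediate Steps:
y = -⅔ (y = -2/3 = -2*⅓ = -⅔ ≈ -0.66667)
L(q) = 3 + 2*√q (L(q) = 2*√q + 3 = 3 + 2*√q)
C = 1/11 ≈ 0.090909
41*(C + L(5 - y)) = 41*(1/11 + (3 + 2*√(5 - 1*(-⅔)))) = 41*(1/11 + (3 + 2*√(5 + ⅔))) = 41*(1/11 + (3 + 2*√(17/3))) = 41*(1/11 + (3 + 2*(√51/3))) = 41*(1/11 + (3 + 2*√51/3)) = 41*(34/11 + 2*√51/3) = 1394/11 + 82*√51/3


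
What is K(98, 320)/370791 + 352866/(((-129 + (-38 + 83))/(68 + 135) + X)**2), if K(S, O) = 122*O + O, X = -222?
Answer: 2068028241149/285663566250 ≈ 7.2394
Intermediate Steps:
K(S, O) = 123*O
K(98, 320)/370791 + 352866/(((-129 + (-38 + 83))/(68 + 135) + X)**2) = (123*320)/370791 + 352866/(((-129 + (-38 + 83))/(68 + 135) - 222)**2) = 39360*(1/370791) + 352866/(((-129 + 45)/203 - 222)**2) = 13120/123597 + 352866/((-84*1/203 - 222)**2) = 13120/123597 + 352866/((-12/29 - 222)**2) = 13120/123597 + 352866/((-6450/29)**2) = 13120/123597 + 352866/(41602500/841) = 13120/123597 + 352866*(841/41602500) = 13120/123597 + 49460051/6933750 = 2068028241149/285663566250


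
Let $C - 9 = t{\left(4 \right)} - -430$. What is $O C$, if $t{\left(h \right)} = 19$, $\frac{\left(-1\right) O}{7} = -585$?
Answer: $1875510$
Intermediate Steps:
$O = 4095$ ($O = \left(-7\right) \left(-585\right) = 4095$)
$C = 458$ ($C = 9 + \left(19 - -430\right) = 9 + \left(19 + 430\right) = 9 + 449 = 458$)
$O C = 4095 \cdot 458 = 1875510$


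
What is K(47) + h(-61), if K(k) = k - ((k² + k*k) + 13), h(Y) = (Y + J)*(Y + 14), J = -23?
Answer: -436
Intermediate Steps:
h(Y) = (-23 + Y)*(14 + Y) (h(Y) = (Y - 23)*(Y + 14) = (-23 + Y)*(14 + Y))
K(k) = -13 + k - 2*k² (K(k) = k - ((k² + k²) + 13) = k - (2*k² + 13) = k - (13 + 2*k²) = k + (-13 - 2*k²) = -13 + k - 2*k²)
K(47) + h(-61) = (-13 + 47 - 2*47²) + (-322 + (-61)² - 9*(-61)) = (-13 + 47 - 2*2209) + (-322 + 3721 + 549) = (-13 + 47 - 4418) + 3948 = -4384 + 3948 = -436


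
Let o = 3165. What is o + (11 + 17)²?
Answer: 3949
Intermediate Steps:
o + (11 + 17)² = 3165 + (11 + 17)² = 3165 + 28² = 3165 + 784 = 3949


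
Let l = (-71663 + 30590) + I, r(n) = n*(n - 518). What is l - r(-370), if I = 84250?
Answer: -285383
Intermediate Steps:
r(n) = n*(-518 + n)
l = 43177 (l = (-71663 + 30590) + 84250 = -41073 + 84250 = 43177)
l - r(-370) = 43177 - (-370)*(-518 - 370) = 43177 - (-370)*(-888) = 43177 - 1*328560 = 43177 - 328560 = -285383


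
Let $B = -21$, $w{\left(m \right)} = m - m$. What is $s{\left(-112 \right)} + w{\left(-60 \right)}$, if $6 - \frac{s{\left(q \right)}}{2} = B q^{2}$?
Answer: $526860$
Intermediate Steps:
$w{\left(m \right)} = 0$
$s{\left(q \right)} = 12 + 42 q^{2}$ ($s{\left(q \right)} = 12 - 2 \left(- 21 q^{2}\right) = 12 + 42 q^{2}$)
$s{\left(-112 \right)} + w{\left(-60 \right)} = \left(12 + 42 \left(-112\right)^{2}\right) + 0 = \left(12 + 42 \cdot 12544\right) + 0 = \left(12 + 526848\right) + 0 = 526860 + 0 = 526860$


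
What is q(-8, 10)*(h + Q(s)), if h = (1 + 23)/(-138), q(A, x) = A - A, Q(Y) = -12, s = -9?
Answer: 0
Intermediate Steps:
q(A, x) = 0
h = -4/23 (h = 24*(-1/138) = -4/23 ≈ -0.17391)
q(-8, 10)*(h + Q(s)) = 0*(-4/23 - 12) = 0*(-280/23) = 0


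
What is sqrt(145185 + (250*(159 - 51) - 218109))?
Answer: 2*I*sqrt(11481) ≈ 214.3*I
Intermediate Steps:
sqrt(145185 + (250*(159 - 51) - 218109)) = sqrt(145185 + (250*108 - 218109)) = sqrt(145185 + (27000 - 218109)) = sqrt(145185 - 191109) = sqrt(-45924) = 2*I*sqrt(11481)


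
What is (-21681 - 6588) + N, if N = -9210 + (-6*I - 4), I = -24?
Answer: -37339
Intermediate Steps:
N = -9070 (N = -9210 + (-6*(-24) - 4) = -9210 + (144 - 4) = -9210 + 140 = -9070)
(-21681 - 6588) + N = (-21681 - 6588) - 9070 = -28269 - 9070 = -37339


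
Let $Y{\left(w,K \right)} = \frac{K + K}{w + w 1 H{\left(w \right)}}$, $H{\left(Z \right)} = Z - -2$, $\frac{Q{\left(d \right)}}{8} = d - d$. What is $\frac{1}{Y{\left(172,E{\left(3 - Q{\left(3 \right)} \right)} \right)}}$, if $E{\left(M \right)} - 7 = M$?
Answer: $1505$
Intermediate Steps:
$Q{\left(d \right)} = 0$ ($Q{\left(d \right)} = 8 \left(d - d\right) = 8 \cdot 0 = 0$)
$E{\left(M \right)} = 7 + M$
$H{\left(Z \right)} = 2 + Z$ ($H{\left(Z \right)} = Z + 2 = 2 + Z$)
$Y{\left(w,K \right)} = \frac{2 K}{w + w \left(2 + w\right)}$ ($Y{\left(w,K \right)} = \frac{K + K}{w + w 1 \left(2 + w\right)} = \frac{2 K}{w + w \left(2 + w\right)}$)
$\frac{1}{Y{\left(172,E{\left(3 - Q{\left(3 \right)} \right)} \right)}} = \frac{1}{2 \left(7 + \left(3 - 0\right)\right) \frac{1}{172} \frac{1}{3 + 172}} = \frac{1}{2 \left(7 + \left(3 + 0\right)\right) \frac{1}{172} \cdot \frac{1}{175}} = \frac{1}{2 \left(7 + 3\right) \frac{1}{172} \cdot \frac{1}{175}} = \frac{1}{2 \cdot 10 \cdot \frac{1}{172} \cdot \frac{1}{175}} = \frac{1}{\frac{1}{1505}} = 1505$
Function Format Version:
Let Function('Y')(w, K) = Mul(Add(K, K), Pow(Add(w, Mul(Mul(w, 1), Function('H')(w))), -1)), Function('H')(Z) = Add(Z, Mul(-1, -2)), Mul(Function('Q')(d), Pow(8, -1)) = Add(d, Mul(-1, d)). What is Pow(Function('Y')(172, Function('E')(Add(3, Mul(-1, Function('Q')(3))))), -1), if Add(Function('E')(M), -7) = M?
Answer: 1505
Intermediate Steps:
Function('Q')(d) = 0 (Function('Q')(d) = Mul(8, Add(d, Mul(-1, d))) = Mul(8, 0) = 0)
Function('E')(M) = Add(7, M)
Function('H')(Z) = Add(2, Z) (Function('H')(Z) = Add(Z, 2) = Add(2, Z))
Function('Y')(w, K) = Mul(2, K, Pow(Add(w, Mul(w, Add(2, w))), -1)) (Function('Y')(w, K) = Mul(Add(K, K), Pow(Add(w, Mul(Mul(w, 1), Add(2, w))), -1)) = Mul(Mul(2, K), Pow(Add(w, Mul(w, Add(2, w))), -1)) = Mul(2, K, Pow(Add(w, Mul(w, Add(2, w))), -1)))
Pow(Function('Y')(172, Function('E')(Add(3, Mul(-1, Function('Q')(3))))), -1) = Pow(Mul(2, Add(7, Add(3, Mul(-1, 0))), Pow(172, -1), Pow(Add(3, 172), -1)), -1) = Pow(Mul(2, Add(7, Add(3, 0)), Rational(1, 172), Pow(175, -1)), -1) = Pow(Mul(2, Add(7, 3), Rational(1, 172), Rational(1, 175)), -1) = Pow(Mul(2, 10, Rational(1, 172), Rational(1, 175)), -1) = Pow(Rational(1, 1505), -1) = 1505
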